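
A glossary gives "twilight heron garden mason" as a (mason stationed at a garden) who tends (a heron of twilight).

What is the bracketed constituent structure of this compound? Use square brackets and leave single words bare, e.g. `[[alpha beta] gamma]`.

Overall it is a kind of mason (specifically "garden mason"); the modifier is "twilight heron".
"twilight heron" → head "heron", modifier "twilight".
"garden mason" → head "mason", modifier "garden".
So the structure is [[twilight heron] [garden mason]].

[[twilight heron] [garden mason]]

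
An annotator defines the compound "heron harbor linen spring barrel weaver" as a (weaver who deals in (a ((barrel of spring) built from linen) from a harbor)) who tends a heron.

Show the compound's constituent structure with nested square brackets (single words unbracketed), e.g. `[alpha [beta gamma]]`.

[heron [[harbor [linen [spring barrel]]] weaver]]

At the top level: head "weaver" (specifically "harbor linen spring barrel weaver"); modifier "heron".
Within "harbor linen spring barrel weaver", the head is "weaver" and the modifier is "harbor linen spring barrel".
Within "harbor linen spring barrel", the head is "barrel" (specifically "linen spring barrel") and the modifier is "harbor".
Within "linen spring barrel", the head is "barrel" (specifically "spring barrel") and the modifier is "linen".
Within "spring barrel", the head is "barrel" and the modifier is "spring".
Assembled: [heron [[harbor [linen [spring barrel]]] weaver]].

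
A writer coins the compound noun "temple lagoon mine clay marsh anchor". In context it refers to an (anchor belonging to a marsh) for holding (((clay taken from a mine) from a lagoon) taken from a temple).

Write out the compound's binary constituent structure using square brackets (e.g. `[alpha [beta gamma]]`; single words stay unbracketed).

[[temple [lagoon [mine clay]]] [marsh anchor]]

At the top level: head "anchor" (specifically "marsh anchor"); modifier "temple lagoon mine clay".
Within "temple lagoon mine clay", the head is "clay" (specifically "lagoon mine clay") and the modifier is "temple".
Within "lagoon mine clay", the head is "clay" (specifically "mine clay") and the modifier is "lagoon".
Within "mine clay", the head is "clay" and the modifier is "mine".
Within "marsh anchor", the head is "anchor" and the modifier is "marsh".
Putting it together: [[temple [lagoon [mine clay]]] [marsh anchor]].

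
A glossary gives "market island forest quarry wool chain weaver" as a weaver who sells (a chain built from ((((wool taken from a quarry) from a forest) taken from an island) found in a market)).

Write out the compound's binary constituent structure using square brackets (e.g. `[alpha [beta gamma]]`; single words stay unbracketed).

[[[market [island [forest [quarry wool]]]] chain] weaver]

At the top level: head "weaver"; modifier "market island forest quarry wool chain".
"market island forest quarry wool chain" → head "chain", modifier "market island forest quarry wool".
"market island forest quarry wool" → head "wool" (specifically "island forest quarry wool"), modifier "market".
"island forest quarry wool" → head "wool" (specifically "forest quarry wool"), modifier "island".
"forest quarry wool" → head "wool" (specifically "quarry wool"), modifier "forest".
"quarry wool" → head "wool", modifier "quarry".
Putting it together: [[[market [island [forest [quarry wool]]]] chain] weaver].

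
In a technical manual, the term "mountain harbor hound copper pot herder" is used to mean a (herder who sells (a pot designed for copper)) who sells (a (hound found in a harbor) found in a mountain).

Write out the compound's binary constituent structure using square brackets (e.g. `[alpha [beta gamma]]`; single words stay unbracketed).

[[mountain [harbor hound]] [[copper pot] herder]]

Whole compound: head "herder" (specifically "copper pot herder"), modifier "mountain harbor hound".
Inside "mountain harbor hound": head "hound" (specifically "harbor hound"), modifier "mountain".
Inside "harbor hound": head "hound", modifier "harbor".
Inside "copper pot herder": head "herder", modifier "copper pot".
Inside "copper pot": head "pot", modifier "copper".
Assembled: [[mountain [harbor hound]] [[copper pot] herder]].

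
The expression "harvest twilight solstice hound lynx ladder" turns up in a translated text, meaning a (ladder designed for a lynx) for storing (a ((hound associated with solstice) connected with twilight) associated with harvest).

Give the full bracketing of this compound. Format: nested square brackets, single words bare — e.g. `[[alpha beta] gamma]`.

Whole compound: head "ladder" (specifically "lynx ladder"), modifier "harvest twilight solstice hound".
Inside "harvest twilight solstice hound": head "hound" (specifically "twilight solstice hound"), modifier "harvest".
Inside "twilight solstice hound": head "hound" (specifically "solstice hound"), modifier "twilight".
Inside "solstice hound": head "hound", modifier "solstice".
Inside "lynx ladder": head "ladder", modifier "lynx".
Putting it together: [[harvest [twilight [solstice hound]]] [lynx ladder]].

[[harvest [twilight [solstice hound]]] [lynx ladder]]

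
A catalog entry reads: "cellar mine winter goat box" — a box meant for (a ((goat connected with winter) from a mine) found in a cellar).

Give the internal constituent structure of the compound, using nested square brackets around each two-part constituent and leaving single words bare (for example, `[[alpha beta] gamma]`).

[[cellar [mine [winter goat]]] box]

At the top level: head "box"; modifier "cellar mine winter goat".
"cellar mine winter goat" → head "goat" (specifically "mine winter goat"), modifier "cellar".
"mine winter goat" → head "goat" (specifically "winter goat"), modifier "mine".
"winter goat" → head "goat", modifier "winter".
Assembled: [[cellar [mine [winter goat]]] box].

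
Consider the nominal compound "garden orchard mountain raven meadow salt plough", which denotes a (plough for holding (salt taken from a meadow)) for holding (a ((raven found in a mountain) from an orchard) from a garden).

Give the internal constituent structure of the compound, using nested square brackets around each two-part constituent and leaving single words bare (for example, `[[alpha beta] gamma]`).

Overall it is a kind of plough (specifically "meadow salt plough"); the modifier is "garden orchard mountain raven".
Within "garden orchard mountain raven", the head is "raven" (specifically "orchard mountain raven") and the modifier is "garden".
Within "orchard mountain raven", the head is "raven" (specifically "mountain raven") and the modifier is "orchard".
Within "mountain raven", the head is "raven" and the modifier is "mountain".
Within "meadow salt plough", the head is "plough" and the modifier is "meadow salt".
Within "meadow salt", the head is "salt" and the modifier is "meadow".
Putting it together: [[garden [orchard [mountain raven]]] [[meadow salt] plough]].

[[garden [orchard [mountain raven]]] [[meadow salt] plough]]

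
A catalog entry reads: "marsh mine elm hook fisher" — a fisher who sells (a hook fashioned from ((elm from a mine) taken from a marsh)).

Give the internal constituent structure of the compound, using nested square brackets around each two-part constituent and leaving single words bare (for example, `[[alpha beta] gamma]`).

Overall it is a kind of fisher; the modifier is "marsh mine elm hook".
"marsh mine elm hook" → head "hook", modifier "marsh mine elm".
"marsh mine elm" → head "elm" (specifically "mine elm"), modifier "marsh".
"mine elm" → head "elm", modifier "mine".
Putting it together: [[[marsh [mine elm]] hook] fisher].

[[[marsh [mine elm]] hook] fisher]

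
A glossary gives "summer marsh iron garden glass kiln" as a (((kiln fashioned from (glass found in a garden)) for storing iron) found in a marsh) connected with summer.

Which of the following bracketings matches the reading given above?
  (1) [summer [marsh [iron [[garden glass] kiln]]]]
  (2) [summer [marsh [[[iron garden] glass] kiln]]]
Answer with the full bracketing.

[summer [marsh [iron [[garden glass] kiln]]]]

The paraphrase's head is the "kiln" part ("marsh iron garden glass kiln"); its modifier is "summer".
That top-level split, carried through the inner groups, gives [summer [marsh [iron [[garden glass] kiln]]]].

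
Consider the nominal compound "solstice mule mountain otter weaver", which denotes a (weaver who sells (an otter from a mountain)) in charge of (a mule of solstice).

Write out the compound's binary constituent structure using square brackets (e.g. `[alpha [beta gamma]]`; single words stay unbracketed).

[[solstice mule] [[mountain otter] weaver]]

Overall it is a kind of weaver (specifically "mountain otter weaver"); the modifier is "solstice mule".
Inside "solstice mule": head "mule", modifier "solstice".
Inside "mountain otter weaver": head "weaver", modifier "mountain otter".
Inside "mountain otter": head "otter", modifier "mountain".
Putting it together: [[solstice mule] [[mountain otter] weaver]].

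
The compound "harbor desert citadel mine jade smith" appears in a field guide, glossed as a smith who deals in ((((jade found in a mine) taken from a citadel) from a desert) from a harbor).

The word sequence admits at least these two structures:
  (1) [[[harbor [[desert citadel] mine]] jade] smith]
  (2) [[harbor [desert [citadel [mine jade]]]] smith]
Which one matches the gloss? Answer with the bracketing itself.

[[harbor [desert [citadel [mine jade]]]] smith]

The paraphrase's head is the "smith" part ("smith"); its modifier is "harbor desert citadel mine jade".
That top-level split, carried through the inner groups, gives [[harbor [desert [citadel [mine jade]]]] smith].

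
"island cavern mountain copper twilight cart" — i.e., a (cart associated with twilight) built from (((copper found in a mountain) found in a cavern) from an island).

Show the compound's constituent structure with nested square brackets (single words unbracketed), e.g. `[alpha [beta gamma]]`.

Overall it is a kind of cart (specifically "twilight cart"); the modifier is "island cavern mountain copper".
Within "island cavern mountain copper", the head is "copper" (specifically "cavern mountain copper") and the modifier is "island".
Within "cavern mountain copper", the head is "copper" (specifically "mountain copper") and the modifier is "cavern".
Within "mountain copper", the head is "copper" and the modifier is "mountain".
Within "twilight cart", the head is "cart" and the modifier is "twilight".
Putting it together: [[island [cavern [mountain copper]]] [twilight cart]].

[[island [cavern [mountain copper]]] [twilight cart]]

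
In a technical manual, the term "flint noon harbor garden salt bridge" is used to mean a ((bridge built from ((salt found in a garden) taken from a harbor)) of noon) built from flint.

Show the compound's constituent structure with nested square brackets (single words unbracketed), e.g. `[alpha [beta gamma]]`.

[flint [noon [[harbor [garden salt]] bridge]]]

Overall it is a kind of bridge (specifically "noon harbor garden salt bridge"); the modifier is "flint".
Within "noon harbor garden salt bridge", the head is "bridge" (specifically "harbor garden salt bridge") and the modifier is "noon".
Within "harbor garden salt bridge", the head is "bridge" and the modifier is "harbor garden salt".
Within "harbor garden salt", the head is "salt" (specifically "garden salt") and the modifier is "harbor".
Within "garden salt", the head is "salt" and the modifier is "garden".
So the structure is [flint [noon [[harbor [garden salt]] bridge]]].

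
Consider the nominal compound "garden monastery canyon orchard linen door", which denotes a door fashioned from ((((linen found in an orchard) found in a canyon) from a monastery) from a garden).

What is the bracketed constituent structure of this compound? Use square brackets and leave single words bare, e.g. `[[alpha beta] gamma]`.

[[garden [monastery [canyon [orchard linen]]]] door]

At the top level: head "door"; modifier "garden monastery canyon orchard linen".
"garden monastery canyon orchard linen" → head "linen" (specifically "monastery canyon orchard linen"), modifier "garden".
"monastery canyon orchard linen" → head "linen" (specifically "canyon orchard linen"), modifier "monastery".
"canyon orchard linen" → head "linen" (specifically "orchard linen"), modifier "canyon".
"orchard linen" → head "linen", modifier "orchard".
Assembled: [[garden [monastery [canyon [orchard linen]]]] door].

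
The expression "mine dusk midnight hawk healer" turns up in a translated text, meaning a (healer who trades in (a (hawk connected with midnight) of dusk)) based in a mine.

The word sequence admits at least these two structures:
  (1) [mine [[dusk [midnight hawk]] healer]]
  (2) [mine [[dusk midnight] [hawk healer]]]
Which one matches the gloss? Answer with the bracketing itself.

The paraphrase's head is the "healer" part ("dusk midnight hawk healer"); its modifier is "mine".
That top-level split, carried through the inner groups, gives [mine [[dusk [midnight hawk]] healer]].

[mine [[dusk [midnight hawk]] healer]]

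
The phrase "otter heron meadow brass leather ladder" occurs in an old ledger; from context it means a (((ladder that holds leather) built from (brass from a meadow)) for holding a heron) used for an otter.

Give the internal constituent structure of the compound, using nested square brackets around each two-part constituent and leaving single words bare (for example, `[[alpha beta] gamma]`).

[otter [heron [[meadow brass] [leather ladder]]]]

The outermost head in the paraphrase is "ladder" (specifically "heron meadow brass leather ladder"), modified by "otter".
"heron meadow brass leather ladder" → head "ladder" (specifically "meadow brass leather ladder"), modifier "heron".
"meadow brass leather ladder" → head "ladder" (specifically "leather ladder"), modifier "meadow brass".
"meadow brass" → head "brass", modifier "meadow".
"leather ladder" → head "ladder", modifier "leather".
Assembled: [otter [heron [[meadow brass] [leather ladder]]]].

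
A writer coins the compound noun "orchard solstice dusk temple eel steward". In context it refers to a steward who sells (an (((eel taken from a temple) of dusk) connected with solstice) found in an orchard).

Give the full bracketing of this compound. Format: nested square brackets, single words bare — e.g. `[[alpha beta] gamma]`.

Whole compound: head "steward", modifier "orchard solstice dusk temple eel".
"orchard solstice dusk temple eel" → head "eel" (specifically "solstice dusk temple eel"), modifier "orchard".
"solstice dusk temple eel" → head "eel" (specifically "dusk temple eel"), modifier "solstice".
"dusk temple eel" → head "eel" (specifically "temple eel"), modifier "dusk".
"temple eel" → head "eel", modifier "temple".
Putting it together: [[orchard [solstice [dusk [temple eel]]]] steward].

[[orchard [solstice [dusk [temple eel]]]] steward]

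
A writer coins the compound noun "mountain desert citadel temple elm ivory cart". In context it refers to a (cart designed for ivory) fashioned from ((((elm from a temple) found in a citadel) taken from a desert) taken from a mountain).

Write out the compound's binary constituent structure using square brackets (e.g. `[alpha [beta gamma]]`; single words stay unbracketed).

[[mountain [desert [citadel [temple elm]]]] [ivory cart]]

Overall it is a kind of cart (specifically "ivory cart"); the modifier is "mountain desert citadel temple elm".
Within "mountain desert citadel temple elm", the head is "elm" (specifically "desert citadel temple elm") and the modifier is "mountain".
Within "desert citadel temple elm", the head is "elm" (specifically "citadel temple elm") and the modifier is "desert".
Within "citadel temple elm", the head is "elm" (specifically "temple elm") and the modifier is "citadel".
Within "temple elm", the head is "elm" and the modifier is "temple".
Within "ivory cart", the head is "cart" and the modifier is "ivory".
So the structure is [[mountain [desert [citadel [temple elm]]]] [ivory cart]].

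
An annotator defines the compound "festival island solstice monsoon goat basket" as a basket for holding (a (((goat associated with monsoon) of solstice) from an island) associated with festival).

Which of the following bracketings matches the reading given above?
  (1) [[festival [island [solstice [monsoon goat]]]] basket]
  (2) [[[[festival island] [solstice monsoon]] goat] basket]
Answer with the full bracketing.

[[festival [island [solstice [monsoon goat]]]] basket]

The paraphrase's head is the "basket" part ("basket"); its modifier is "festival island solstice monsoon goat".
That top-level split, carried through the inner groups, gives [[festival [island [solstice [monsoon goat]]]] basket].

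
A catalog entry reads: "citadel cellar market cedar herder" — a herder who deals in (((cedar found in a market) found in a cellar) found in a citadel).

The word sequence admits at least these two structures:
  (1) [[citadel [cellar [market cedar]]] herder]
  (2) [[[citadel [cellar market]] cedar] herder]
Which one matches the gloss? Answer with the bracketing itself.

[[citadel [cellar [market cedar]]] herder]

The paraphrase's head is the "herder" part ("herder"); its modifier is "citadel cellar market cedar".
That top-level split, carried through the inner groups, gives [[citadel [cellar [market cedar]]] herder].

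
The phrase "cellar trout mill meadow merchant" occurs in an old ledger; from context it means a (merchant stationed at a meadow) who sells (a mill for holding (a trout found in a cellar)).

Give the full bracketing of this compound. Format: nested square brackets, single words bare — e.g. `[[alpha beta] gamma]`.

[[[cellar trout] mill] [meadow merchant]]

Overall it is a kind of merchant (specifically "meadow merchant"); the modifier is "cellar trout mill".
Within "cellar trout mill", the head is "mill" and the modifier is "cellar trout".
Within "cellar trout", the head is "trout" and the modifier is "cellar".
Within "meadow merchant", the head is "merchant" and the modifier is "meadow".
So the structure is [[[cellar trout] mill] [meadow merchant]].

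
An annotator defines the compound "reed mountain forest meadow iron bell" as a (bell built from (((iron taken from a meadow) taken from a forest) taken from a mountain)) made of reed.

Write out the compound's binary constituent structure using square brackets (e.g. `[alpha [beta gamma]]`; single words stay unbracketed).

Overall it is a kind of bell (specifically "mountain forest meadow iron bell"); the modifier is "reed".
"mountain forest meadow iron bell" → head "bell", modifier "mountain forest meadow iron".
"mountain forest meadow iron" → head "iron" (specifically "forest meadow iron"), modifier "mountain".
"forest meadow iron" → head "iron" (specifically "meadow iron"), modifier "forest".
"meadow iron" → head "iron", modifier "meadow".
So the structure is [reed [[mountain [forest [meadow iron]]] bell]].

[reed [[mountain [forest [meadow iron]]] bell]]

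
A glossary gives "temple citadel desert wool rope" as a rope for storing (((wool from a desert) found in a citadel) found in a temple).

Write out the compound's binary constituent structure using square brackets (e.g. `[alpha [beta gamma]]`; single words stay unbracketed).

[[temple [citadel [desert wool]]] rope]

Whole compound: head "rope", modifier "temple citadel desert wool".
Within "temple citadel desert wool", the head is "wool" (specifically "citadel desert wool") and the modifier is "temple".
Within "citadel desert wool", the head is "wool" (specifically "desert wool") and the modifier is "citadel".
Within "desert wool", the head is "wool" and the modifier is "desert".
Putting it together: [[temple [citadel [desert wool]]] rope].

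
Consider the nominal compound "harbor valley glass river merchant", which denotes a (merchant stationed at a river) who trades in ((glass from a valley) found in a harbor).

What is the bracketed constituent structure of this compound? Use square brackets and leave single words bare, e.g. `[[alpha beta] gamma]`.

[[harbor [valley glass]] [river merchant]]

Overall it is a kind of merchant (specifically "river merchant"); the modifier is "harbor valley glass".
"harbor valley glass" → head "glass" (specifically "valley glass"), modifier "harbor".
"valley glass" → head "glass", modifier "valley".
"river merchant" → head "merchant", modifier "river".
Putting it together: [[harbor [valley glass]] [river merchant]].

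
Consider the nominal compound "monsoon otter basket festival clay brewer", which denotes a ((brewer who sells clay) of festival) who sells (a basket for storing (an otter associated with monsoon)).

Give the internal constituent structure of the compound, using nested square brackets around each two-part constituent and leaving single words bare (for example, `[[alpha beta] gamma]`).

Whole compound: head "brewer" (specifically "festival clay brewer"), modifier "monsoon otter basket".
Within "monsoon otter basket", the head is "basket" and the modifier is "monsoon otter".
Within "monsoon otter", the head is "otter" and the modifier is "monsoon".
Within "festival clay brewer", the head is "brewer" (specifically "clay brewer") and the modifier is "festival".
Within "clay brewer", the head is "brewer" and the modifier is "clay".
Putting it together: [[[monsoon otter] basket] [festival [clay brewer]]].

[[[monsoon otter] basket] [festival [clay brewer]]]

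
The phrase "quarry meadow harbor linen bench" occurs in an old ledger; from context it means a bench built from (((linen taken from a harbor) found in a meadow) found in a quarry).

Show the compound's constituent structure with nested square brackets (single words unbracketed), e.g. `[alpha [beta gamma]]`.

Overall it is a kind of bench; the modifier is "quarry meadow harbor linen".
"quarry meadow harbor linen" → head "linen" (specifically "meadow harbor linen"), modifier "quarry".
"meadow harbor linen" → head "linen" (specifically "harbor linen"), modifier "meadow".
"harbor linen" → head "linen", modifier "harbor".
Assembled: [[quarry [meadow [harbor linen]]] bench].

[[quarry [meadow [harbor linen]]] bench]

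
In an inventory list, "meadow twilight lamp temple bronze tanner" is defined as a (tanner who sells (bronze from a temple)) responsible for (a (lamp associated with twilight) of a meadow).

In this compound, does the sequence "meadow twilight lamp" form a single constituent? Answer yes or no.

yes

The paraphrase groups the words so that "meadow twilight lamp" is one unit: it corresponds to a single parenthesized sub-phrase.
The full structure is [[meadow [twilight lamp]] [[temple bronze] tanner]], in which [meadow twilight lamp] is a constituent.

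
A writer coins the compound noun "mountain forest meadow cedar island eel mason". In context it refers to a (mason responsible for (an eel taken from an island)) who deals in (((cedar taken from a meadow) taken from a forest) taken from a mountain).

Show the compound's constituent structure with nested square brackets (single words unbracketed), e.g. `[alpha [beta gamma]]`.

The outermost head in the paraphrase is "mason" (specifically "island eel mason"), modified by "mountain forest meadow cedar".
Inside "mountain forest meadow cedar": head "cedar" (specifically "forest meadow cedar"), modifier "mountain".
Inside "forest meadow cedar": head "cedar" (specifically "meadow cedar"), modifier "forest".
Inside "meadow cedar": head "cedar", modifier "meadow".
Inside "island eel mason": head "mason", modifier "island eel".
Inside "island eel": head "eel", modifier "island".
Putting it together: [[mountain [forest [meadow cedar]]] [[island eel] mason]].

[[mountain [forest [meadow cedar]]] [[island eel] mason]]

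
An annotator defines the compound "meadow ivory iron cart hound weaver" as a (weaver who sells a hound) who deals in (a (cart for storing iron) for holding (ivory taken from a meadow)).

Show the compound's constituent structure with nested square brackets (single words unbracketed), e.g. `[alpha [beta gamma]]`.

Overall it is a kind of weaver (specifically "hound weaver"); the modifier is "meadow ivory iron cart".
Inside "meadow ivory iron cart": head "cart" (specifically "iron cart"), modifier "meadow ivory".
Inside "meadow ivory": head "ivory", modifier "meadow".
Inside "iron cart": head "cart", modifier "iron".
Inside "hound weaver": head "weaver", modifier "hound".
Putting it together: [[[meadow ivory] [iron cart]] [hound weaver]].

[[[meadow ivory] [iron cart]] [hound weaver]]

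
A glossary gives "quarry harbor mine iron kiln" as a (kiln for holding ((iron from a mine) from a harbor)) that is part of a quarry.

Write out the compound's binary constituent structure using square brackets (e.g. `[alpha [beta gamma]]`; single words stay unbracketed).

The outermost head in the paraphrase is "kiln" (specifically "harbor mine iron kiln"), modified by "quarry".
Inside "harbor mine iron kiln": head "kiln", modifier "harbor mine iron".
Inside "harbor mine iron": head "iron" (specifically "mine iron"), modifier "harbor".
Inside "mine iron": head "iron", modifier "mine".
Assembled: [quarry [[harbor [mine iron]] kiln]].

[quarry [[harbor [mine iron]] kiln]]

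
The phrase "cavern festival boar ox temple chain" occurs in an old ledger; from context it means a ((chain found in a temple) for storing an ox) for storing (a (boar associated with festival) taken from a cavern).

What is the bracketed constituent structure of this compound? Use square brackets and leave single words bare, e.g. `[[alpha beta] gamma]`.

[[cavern [festival boar]] [ox [temple chain]]]

Whole compound: head "chain" (specifically "ox temple chain"), modifier "cavern festival boar".
Within "cavern festival boar", the head is "boar" (specifically "festival boar") and the modifier is "cavern".
Within "festival boar", the head is "boar" and the modifier is "festival".
Within "ox temple chain", the head is "chain" (specifically "temple chain") and the modifier is "ox".
Within "temple chain", the head is "chain" and the modifier is "temple".
Assembled: [[cavern [festival boar]] [ox [temple chain]]].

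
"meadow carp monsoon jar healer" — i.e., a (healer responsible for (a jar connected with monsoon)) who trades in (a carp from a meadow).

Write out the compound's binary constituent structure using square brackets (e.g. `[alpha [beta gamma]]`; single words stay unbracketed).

Overall it is a kind of healer (specifically "monsoon jar healer"); the modifier is "meadow carp".
Within "meadow carp", the head is "carp" and the modifier is "meadow".
Within "monsoon jar healer", the head is "healer" and the modifier is "monsoon jar".
Within "monsoon jar", the head is "jar" and the modifier is "monsoon".
So the structure is [[meadow carp] [[monsoon jar] healer]].

[[meadow carp] [[monsoon jar] healer]]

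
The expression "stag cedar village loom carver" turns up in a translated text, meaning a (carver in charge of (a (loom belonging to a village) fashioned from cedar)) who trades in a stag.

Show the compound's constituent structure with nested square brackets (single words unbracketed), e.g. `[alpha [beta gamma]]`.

[stag [[cedar [village loom]] carver]]

At the top level: head "carver" (specifically "cedar village loom carver"); modifier "stag".
"cedar village loom carver" → head "carver", modifier "cedar village loom".
"cedar village loom" → head "loom" (specifically "village loom"), modifier "cedar".
"village loom" → head "loom", modifier "village".
Putting it together: [stag [[cedar [village loom]] carver]].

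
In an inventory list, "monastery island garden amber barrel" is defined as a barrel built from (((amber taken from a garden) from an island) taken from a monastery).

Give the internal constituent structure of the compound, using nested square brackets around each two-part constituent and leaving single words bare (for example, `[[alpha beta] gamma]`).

[[monastery [island [garden amber]]] barrel]

Whole compound: head "barrel", modifier "monastery island garden amber".
Within "monastery island garden amber", the head is "amber" (specifically "island garden amber") and the modifier is "monastery".
Within "island garden amber", the head is "amber" (specifically "garden amber") and the modifier is "island".
Within "garden amber", the head is "amber" and the modifier is "garden".
So the structure is [[monastery [island [garden amber]]] barrel].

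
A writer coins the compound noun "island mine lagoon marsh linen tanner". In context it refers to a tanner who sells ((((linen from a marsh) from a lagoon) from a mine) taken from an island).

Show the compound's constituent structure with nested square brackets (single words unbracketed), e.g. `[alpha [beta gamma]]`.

The outermost head in the paraphrase is "tanner", modified by "island mine lagoon marsh linen".
Within "island mine lagoon marsh linen", the head is "linen" (specifically "mine lagoon marsh linen") and the modifier is "island".
Within "mine lagoon marsh linen", the head is "linen" (specifically "lagoon marsh linen") and the modifier is "mine".
Within "lagoon marsh linen", the head is "linen" (specifically "marsh linen") and the modifier is "lagoon".
Within "marsh linen", the head is "linen" and the modifier is "marsh".
Assembled: [[island [mine [lagoon [marsh linen]]]] tanner].

[[island [mine [lagoon [marsh linen]]]] tanner]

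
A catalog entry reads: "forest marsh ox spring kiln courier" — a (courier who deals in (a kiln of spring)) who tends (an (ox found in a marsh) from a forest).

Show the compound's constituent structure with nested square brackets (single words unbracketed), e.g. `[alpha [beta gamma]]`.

The outermost head in the paraphrase is "courier" (specifically "spring kiln courier"), modified by "forest marsh ox".
"forest marsh ox" → head "ox" (specifically "marsh ox"), modifier "forest".
"marsh ox" → head "ox", modifier "marsh".
"spring kiln courier" → head "courier", modifier "spring kiln".
"spring kiln" → head "kiln", modifier "spring".
Putting it together: [[forest [marsh ox]] [[spring kiln] courier]].

[[forest [marsh ox]] [[spring kiln] courier]]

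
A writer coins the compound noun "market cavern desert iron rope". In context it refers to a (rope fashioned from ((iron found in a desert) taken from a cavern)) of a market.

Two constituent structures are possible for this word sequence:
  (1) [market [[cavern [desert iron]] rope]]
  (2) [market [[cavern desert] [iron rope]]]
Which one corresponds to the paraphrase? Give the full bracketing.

[market [[cavern [desert iron]] rope]]

The paraphrase's head is the "rope" part ("cavern desert iron rope"); its modifier is "market".
That top-level split, carried through the inner groups, gives [market [[cavern [desert iron]] rope]].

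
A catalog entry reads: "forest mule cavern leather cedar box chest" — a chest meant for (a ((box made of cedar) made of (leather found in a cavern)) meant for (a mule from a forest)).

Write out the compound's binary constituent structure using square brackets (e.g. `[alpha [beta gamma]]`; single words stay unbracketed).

Overall it is a kind of chest; the modifier is "forest mule cavern leather cedar box".
"forest mule cavern leather cedar box" → head "box" (specifically "cavern leather cedar box"), modifier "forest mule".
"forest mule" → head "mule", modifier "forest".
"cavern leather cedar box" → head "box" (specifically "cedar box"), modifier "cavern leather".
"cavern leather" → head "leather", modifier "cavern".
"cedar box" → head "box", modifier "cedar".
Assembled: [[[forest mule] [[cavern leather] [cedar box]]] chest].

[[[forest mule] [[cavern leather] [cedar box]]] chest]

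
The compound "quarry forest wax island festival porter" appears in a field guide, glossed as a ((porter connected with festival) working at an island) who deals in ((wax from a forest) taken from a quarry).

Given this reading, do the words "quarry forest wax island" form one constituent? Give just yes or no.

no

The top-level split is [quarry forest wax] [island festival porter]; the full structure is [[quarry [forest wax]] [island [festival porter]]].
"quarry forest wax island" straddles a constituent boundary, so it is not a single unit.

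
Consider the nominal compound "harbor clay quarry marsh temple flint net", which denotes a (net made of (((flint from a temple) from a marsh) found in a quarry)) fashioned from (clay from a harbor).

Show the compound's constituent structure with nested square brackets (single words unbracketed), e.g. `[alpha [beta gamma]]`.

[[harbor clay] [[quarry [marsh [temple flint]]] net]]

Whole compound: head "net" (specifically "quarry marsh temple flint net"), modifier "harbor clay".
Within "harbor clay", the head is "clay" and the modifier is "harbor".
Within "quarry marsh temple flint net", the head is "net" and the modifier is "quarry marsh temple flint".
Within "quarry marsh temple flint", the head is "flint" (specifically "marsh temple flint") and the modifier is "quarry".
Within "marsh temple flint", the head is "flint" (specifically "temple flint") and the modifier is "marsh".
Within "temple flint", the head is "flint" and the modifier is "temple".
So the structure is [[harbor clay] [[quarry [marsh [temple flint]]] net]].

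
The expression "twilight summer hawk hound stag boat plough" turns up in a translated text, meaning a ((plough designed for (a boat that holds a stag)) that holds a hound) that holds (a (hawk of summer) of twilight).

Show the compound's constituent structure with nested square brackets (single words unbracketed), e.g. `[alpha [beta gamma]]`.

Whole compound: head "plough" (specifically "hound stag boat plough"), modifier "twilight summer hawk".
Within "twilight summer hawk", the head is "hawk" (specifically "summer hawk") and the modifier is "twilight".
Within "summer hawk", the head is "hawk" and the modifier is "summer".
Within "hound stag boat plough", the head is "plough" (specifically "stag boat plough") and the modifier is "hound".
Within "stag boat plough", the head is "plough" and the modifier is "stag boat".
Within "stag boat", the head is "boat" and the modifier is "stag".
So the structure is [[twilight [summer hawk]] [hound [[stag boat] plough]]].

[[twilight [summer hawk]] [hound [[stag boat] plough]]]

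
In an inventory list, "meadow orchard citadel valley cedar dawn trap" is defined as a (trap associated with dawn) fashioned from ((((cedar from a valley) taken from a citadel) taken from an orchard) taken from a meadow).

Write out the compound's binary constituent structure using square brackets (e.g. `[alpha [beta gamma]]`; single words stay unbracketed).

Whole compound: head "trap" (specifically "dawn trap"), modifier "meadow orchard citadel valley cedar".
"meadow orchard citadel valley cedar" → head "cedar" (specifically "orchard citadel valley cedar"), modifier "meadow".
"orchard citadel valley cedar" → head "cedar" (specifically "citadel valley cedar"), modifier "orchard".
"citadel valley cedar" → head "cedar" (specifically "valley cedar"), modifier "citadel".
"valley cedar" → head "cedar", modifier "valley".
"dawn trap" → head "trap", modifier "dawn".
Assembled: [[meadow [orchard [citadel [valley cedar]]]] [dawn trap]].

[[meadow [orchard [citadel [valley cedar]]]] [dawn trap]]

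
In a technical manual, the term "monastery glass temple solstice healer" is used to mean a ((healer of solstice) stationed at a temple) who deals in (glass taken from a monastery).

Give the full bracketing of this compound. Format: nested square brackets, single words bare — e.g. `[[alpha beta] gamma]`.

[[monastery glass] [temple [solstice healer]]]

Whole compound: head "healer" (specifically "temple solstice healer"), modifier "monastery glass".
"monastery glass" → head "glass", modifier "monastery".
"temple solstice healer" → head "healer" (specifically "solstice healer"), modifier "temple".
"solstice healer" → head "healer", modifier "solstice".
So the structure is [[monastery glass] [temple [solstice healer]]].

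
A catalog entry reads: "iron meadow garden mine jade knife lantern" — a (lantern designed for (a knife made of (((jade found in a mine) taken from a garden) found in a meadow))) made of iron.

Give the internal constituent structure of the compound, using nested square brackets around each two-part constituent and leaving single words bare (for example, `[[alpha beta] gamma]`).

The outermost head in the paraphrase is "lantern" (specifically "meadow garden mine jade knife lantern"), modified by "iron".
"meadow garden mine jade knife lantern" → head "lantern", modifier "meadow garden mine jade knife".
"meadow garden mine jade knife" → head "knife", modifier "meadow garden mine jade".
"meadow garden mine jade" → head "jade" (specifically "garden mine jade"), modifier "meadow".
"garden mine jade" → head "jade" (specifically "mine jade"), modifier "garden".
"mine jade" → head "jade", modifier "mine".
Putting it together: [iron [[[meadow [garden [mine jade]]] knife] lantern]].

[iron [[[meadow [garden [mine jade]]] knife] lantern]]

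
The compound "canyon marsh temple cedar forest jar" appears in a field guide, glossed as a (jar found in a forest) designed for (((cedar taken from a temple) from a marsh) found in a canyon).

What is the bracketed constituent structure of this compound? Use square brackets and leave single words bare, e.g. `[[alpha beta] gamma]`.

Whole compound: head "jar" (specifically "forest jar"), modifier "canyon marsh temple cedar".
"canyon marsh temple cedar" → head "cedar" (specifically "marsh temple cedar"), modifier "canyon".
"marsh temple cedar" → head "cedar" (specifically "temple cedar"), modifier "marsh".
"temple cedar" → head "cedar", modifier "temple".
"forest jar" → head "jar", modifier "forest".
Assembled: [[canyon [marsh [temple cedar]]] [forest jar]].

[[canyon [marsh [temple cedar]]] [forest jar]]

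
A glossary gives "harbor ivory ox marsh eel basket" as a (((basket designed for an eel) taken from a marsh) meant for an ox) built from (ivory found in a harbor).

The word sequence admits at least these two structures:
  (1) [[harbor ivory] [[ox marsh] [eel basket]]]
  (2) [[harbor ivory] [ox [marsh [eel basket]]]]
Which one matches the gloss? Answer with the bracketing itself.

The paraphrase's head is the "basket" part ("ox marsh eel basket"); its modifier is "harbor ivory".
That top-level split, carried through the inner groups, gives [[harbor ivory] [ox [marsh [eel basket]]]].

[[harbor ivory] [ox [marsh [eel basket]]]]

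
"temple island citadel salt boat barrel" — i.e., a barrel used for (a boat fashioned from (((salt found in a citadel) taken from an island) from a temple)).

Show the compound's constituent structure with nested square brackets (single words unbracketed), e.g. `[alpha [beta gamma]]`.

[[[temple [island [citadel salt]]] boat] barrel]

The outermost head in the paraphrase is "barrel", modified by "temple island citadel salt boat".
"temple island citadel salt boat" → head "boat", modifier "temple island citadel salt".
"temple island citadel salt" → head "salt" (specifically "island citadel salt"), modifier "temple".
"island citadel salt" → head "salt" (specifically "citadel salt"), modifier "island".
"citadel salt" → head "salt", modifier "citadel".
Putting it together: [[[temple [island [citadel salt]]] boat] barrel].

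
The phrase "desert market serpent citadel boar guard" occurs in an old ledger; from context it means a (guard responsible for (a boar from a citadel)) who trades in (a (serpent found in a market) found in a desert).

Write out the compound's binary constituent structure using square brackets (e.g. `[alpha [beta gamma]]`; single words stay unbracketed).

At the top level: head "guard" (specifically "citadel boar guard"); modifier "desert market serpent".
Within "desert market serpent", the head is "serpent" (specifically "market serpent") and the modifier is "desert".
Within "market serpent", the head is "serpent" and the modifier is "market".
Within "citadel boar guard", the head is "guard" and the modifier is "citadel boar".
Within "citadel boar", the head is "boar" and the modifier is "citadel".
Putting it together: [[desert [market serpent]] [[citadel boar] guard]].

[[desert [market serpent]] [[citadel boar] guard]]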